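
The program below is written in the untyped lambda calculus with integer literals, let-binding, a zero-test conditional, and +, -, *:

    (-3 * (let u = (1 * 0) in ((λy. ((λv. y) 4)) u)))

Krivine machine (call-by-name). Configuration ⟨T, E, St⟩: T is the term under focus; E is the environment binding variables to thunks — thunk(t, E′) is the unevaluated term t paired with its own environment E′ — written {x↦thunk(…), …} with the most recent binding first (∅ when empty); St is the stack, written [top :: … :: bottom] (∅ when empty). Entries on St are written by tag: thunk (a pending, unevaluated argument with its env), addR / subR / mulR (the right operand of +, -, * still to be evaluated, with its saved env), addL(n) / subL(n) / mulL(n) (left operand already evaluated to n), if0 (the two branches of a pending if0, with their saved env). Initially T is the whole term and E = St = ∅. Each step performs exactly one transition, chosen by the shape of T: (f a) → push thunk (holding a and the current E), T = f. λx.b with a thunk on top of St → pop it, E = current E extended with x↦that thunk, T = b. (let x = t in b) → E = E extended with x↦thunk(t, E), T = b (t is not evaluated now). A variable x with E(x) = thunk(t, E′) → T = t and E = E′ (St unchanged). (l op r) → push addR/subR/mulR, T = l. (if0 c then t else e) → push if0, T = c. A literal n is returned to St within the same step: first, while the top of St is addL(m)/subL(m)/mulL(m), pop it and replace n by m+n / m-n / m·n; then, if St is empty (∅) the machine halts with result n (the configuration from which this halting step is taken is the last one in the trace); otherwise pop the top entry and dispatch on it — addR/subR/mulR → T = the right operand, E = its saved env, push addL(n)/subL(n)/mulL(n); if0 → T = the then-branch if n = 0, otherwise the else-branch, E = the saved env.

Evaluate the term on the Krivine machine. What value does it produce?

[0] [T=(-3 * (let u = (1 * 0) in ((λy. ((λv. y) 4)) u))) | E=∅ | St=∅]
[1] [T=-3 | E=∅ | St=[mulR]]
[2] [T=(let u = (1 * 0) in ((λy. ((λv. y) 4)) u)) | E=∅ | St=[mulL(-3)]]
[3] [T=((λy. ((λv. y) 4)) u) | E={u↦thunk((1 * 0), ∅)} | St=[mulL(-3)]]
[4] [T=(λy. ((λv. y) 4)) | E={u↦thunk((1 * 0), ∅)} | St=[thunk :: mulL(-3)]]
[5] [T=((λv. y) 4) | E={y↦thunk(u, {u↦thunk((1 * 0), ∅)}), u↦thunk((1 * 0), ∅)} | St=[mulL(-3)]]
[6] [T=(λv. y) | E={y↦thunk(u, {u↦thunk((1 * 0), ∅)}), u↦thunk((1 * 0), ∅)} | St=[thunk :: mulL(-3)]]
[7] [T=y | E={v↦thunk(4, {y↦thunk(u, {u↦thunk((1 * 0), ∅)}), u↦thunk((1 * 0), ∅)}), y↦thunk(u, {u↦thunk((1 * 0), ∅)}), u↦thunk((1 * 0), ∅)} | St=[mulL(-3)]]
[8] [T=u | E={u↦thunk((1 * 0), ∅)} | St=[mulL(-3)]]
[9] [T=(1 * 0) | E=∅ | St=[mulL(-3)]]
[10] [T=1 | E=∅ | St=[mulR :: mulL(-3)]]
[11] [T=0 | E=∅ | St=[mulL(1) :: mulL(-3)]]
→ final value 0

Answer: 0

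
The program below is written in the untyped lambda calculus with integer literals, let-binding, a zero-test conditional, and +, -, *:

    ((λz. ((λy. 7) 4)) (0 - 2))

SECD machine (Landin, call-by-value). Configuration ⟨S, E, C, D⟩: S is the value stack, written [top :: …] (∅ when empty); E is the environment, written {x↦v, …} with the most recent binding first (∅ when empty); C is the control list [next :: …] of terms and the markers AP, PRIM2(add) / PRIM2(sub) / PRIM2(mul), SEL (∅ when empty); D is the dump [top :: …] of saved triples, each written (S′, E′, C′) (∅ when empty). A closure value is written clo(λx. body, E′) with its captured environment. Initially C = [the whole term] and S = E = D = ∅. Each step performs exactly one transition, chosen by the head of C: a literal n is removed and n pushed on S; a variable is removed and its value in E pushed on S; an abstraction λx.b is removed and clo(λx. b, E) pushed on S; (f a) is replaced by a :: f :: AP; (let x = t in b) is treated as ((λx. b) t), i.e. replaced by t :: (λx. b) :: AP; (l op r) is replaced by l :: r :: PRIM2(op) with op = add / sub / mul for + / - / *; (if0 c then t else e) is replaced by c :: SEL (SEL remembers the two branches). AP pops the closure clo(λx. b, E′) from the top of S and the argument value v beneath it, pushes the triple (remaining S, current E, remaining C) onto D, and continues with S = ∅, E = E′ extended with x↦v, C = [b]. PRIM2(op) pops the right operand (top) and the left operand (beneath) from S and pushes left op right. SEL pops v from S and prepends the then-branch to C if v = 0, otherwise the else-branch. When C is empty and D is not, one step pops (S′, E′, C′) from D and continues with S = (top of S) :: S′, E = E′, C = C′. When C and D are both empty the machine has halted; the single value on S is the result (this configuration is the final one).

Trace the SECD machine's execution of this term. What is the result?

Answer: 7

Machine steps:
t=0: <S=∅, E=∅, C=[((λz. ((λy. 7) 4)) (0 - 2))], D=∅>
t=1: <S=∅, E=∅, C=[(0 - 2) :: (λz. ((λy. 7) 4)) :: AP], D=∅>
t=2: <S=∅, E=∅, C=[0 :: 2 :: PRIM2(sub) :: (λz. ((λy. 7) 4)) :: AP], D=∅>
t=3: <S=[0], E=∅, C=[2 :: PRIM2(sub) :: (λz. ((λy. 7) 4)) :: AP], D=∅>
t=4: <S=[2 :: 0], E=∅, C=[PRIM2(sub) :: (λz. ((λy. 7) 4)) :: AP], D=∅>
t=5: <S=[-2], E=∅, C=[(λz. ((λy. 7) 4)) :: AP], D=∅>
t=6: <S=[clo(λz. ((λy. 7) 4), ∅) :: -2], E=∅, C=[AP], D=∅>
t=7: <S=∅, E={z↦-2}, C=[((λy. 7) 4)], D=[(∅, ∅, ∅)]>
t=8: <S=∅, E={z↦-2}, C=[4 :: (λy. 7) :: AP], D=[(∅, ∅, ∅)]>
t=9: <S=[4], E={z↦-2}, C=[(λy. 7) :: AP], D=[(∅, ∅, ∅)]>
t=10: <S=[clo(λy. 7, {z↦-2}) :: 4], E={z↦-2}, C=[AP], D=[(∅, ∅, ∅)]>
t=11: <S=∅, E={y↦4, z↦-2}, C=[7], D=[(∅, {z↦-2}, ∅) :: (∅, ∅, ∅)]>
t=12: <S=[7], E={y↦4, z↦-2}, C=∅, D=[(∅, {z↦-2}, ∅) :: (∅, ∅, ∅)]>
t=13: <S=[7], E={z↦-2}, C=∅, D=[(∅, ∅, ∅)]>
t=14: <S=[7], E=∅, C=∅, D=∅>
→ final value 7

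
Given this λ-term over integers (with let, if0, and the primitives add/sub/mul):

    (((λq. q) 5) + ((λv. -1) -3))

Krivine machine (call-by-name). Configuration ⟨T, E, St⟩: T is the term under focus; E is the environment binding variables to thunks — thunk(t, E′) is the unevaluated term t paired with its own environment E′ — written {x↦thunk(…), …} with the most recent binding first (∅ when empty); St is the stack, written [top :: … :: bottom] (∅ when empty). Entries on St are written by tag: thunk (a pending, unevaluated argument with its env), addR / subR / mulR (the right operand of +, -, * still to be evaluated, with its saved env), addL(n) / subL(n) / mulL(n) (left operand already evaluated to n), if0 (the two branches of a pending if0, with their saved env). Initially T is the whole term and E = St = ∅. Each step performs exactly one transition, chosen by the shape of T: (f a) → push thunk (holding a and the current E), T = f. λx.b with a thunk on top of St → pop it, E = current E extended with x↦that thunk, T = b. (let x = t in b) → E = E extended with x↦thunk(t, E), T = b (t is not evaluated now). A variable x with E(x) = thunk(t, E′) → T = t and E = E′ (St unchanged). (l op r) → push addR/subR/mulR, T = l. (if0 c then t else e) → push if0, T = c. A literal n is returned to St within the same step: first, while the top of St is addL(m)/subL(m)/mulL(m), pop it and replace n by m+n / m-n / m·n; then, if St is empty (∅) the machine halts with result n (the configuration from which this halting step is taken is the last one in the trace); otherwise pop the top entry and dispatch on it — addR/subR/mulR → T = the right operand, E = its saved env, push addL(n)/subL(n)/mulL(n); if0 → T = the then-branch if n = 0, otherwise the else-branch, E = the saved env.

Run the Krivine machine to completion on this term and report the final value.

Answer: 4

Derivation:
[0] <T=(((λq. q) 5) + ((λv. -1) -3)), E=∅, St=∅>
[1] <T=((λq. q) 5), E=∅, St=[addR]>
[2] <T=(λq. q), E=∅, St=[thunk :: addR]>
[3] <T=q, E={q↦thunk(5, ∅)}, St=[addR]>
[4] <T=5, E=∅, St=[addR]>
[5] <T=((λv. -1) -3), E=∅, St=[addL(5)]>
[6] <T=(λv. -1), E=∅, St=[thunk :: addL(5)]>
[7] <T=-1, E={v↦thunk(-3, ∅)}, St=[addL(5)]>
→ final value 4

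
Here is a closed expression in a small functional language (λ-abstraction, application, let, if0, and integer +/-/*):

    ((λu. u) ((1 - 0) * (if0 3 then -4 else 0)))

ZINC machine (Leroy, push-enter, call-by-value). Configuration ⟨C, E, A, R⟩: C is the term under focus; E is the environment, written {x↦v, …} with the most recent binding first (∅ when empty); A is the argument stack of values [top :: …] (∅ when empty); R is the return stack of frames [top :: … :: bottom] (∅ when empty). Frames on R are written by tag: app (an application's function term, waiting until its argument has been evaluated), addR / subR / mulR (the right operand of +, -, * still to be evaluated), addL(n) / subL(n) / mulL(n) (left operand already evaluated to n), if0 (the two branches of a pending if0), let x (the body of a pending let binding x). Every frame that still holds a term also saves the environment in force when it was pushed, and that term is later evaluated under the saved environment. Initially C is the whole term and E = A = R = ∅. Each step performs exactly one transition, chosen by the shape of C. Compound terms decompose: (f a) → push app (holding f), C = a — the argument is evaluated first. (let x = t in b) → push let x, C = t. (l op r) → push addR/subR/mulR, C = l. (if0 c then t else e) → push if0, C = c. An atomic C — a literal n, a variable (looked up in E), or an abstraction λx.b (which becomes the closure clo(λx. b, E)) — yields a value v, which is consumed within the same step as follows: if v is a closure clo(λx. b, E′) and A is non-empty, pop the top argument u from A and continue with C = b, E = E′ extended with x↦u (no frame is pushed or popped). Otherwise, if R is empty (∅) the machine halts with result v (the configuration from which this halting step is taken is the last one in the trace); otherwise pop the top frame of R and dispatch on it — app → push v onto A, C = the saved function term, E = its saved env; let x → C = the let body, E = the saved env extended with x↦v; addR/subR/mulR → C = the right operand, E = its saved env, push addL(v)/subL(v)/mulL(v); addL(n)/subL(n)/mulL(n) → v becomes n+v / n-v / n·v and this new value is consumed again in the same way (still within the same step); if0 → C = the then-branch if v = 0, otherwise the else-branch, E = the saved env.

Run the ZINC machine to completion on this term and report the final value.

[0] <C=((λu. u) ((1 - 0) * (if0 3 then -4 else 0))), E=∅, A=∅, R=∅>
[1] <C=((1 - 0) * (if0 3 then -4 else 0)), E=∅, A=∅, R=[app]>
[2] <C=(1 - 0), E=∅, A=∅, R=[mulR :: app]>
[3] <C=1, E=∅, A=∅, R=[subR :: mulR :: app]>
[4] <C=0, E=∅, A=∅, R=[subL(1) :: mulR :: app]>
[5] <C=(if0 3 then -4 else 0), E=∅, A=∅, R=[mulL(1) :: app]>
[6] <C=3, E=∅, A=∅, R=[if0 :: mulL(1) :: app]>
[7] <C=0, E=∅, A=∅, R=[mulL(1) :: app]>
[8] <C=(λu. u), E=∅, A=[0], R=∅>
[9] <C=u, E={u↦0}, A=∅, R=∅>
→ final value 0

Answer: 0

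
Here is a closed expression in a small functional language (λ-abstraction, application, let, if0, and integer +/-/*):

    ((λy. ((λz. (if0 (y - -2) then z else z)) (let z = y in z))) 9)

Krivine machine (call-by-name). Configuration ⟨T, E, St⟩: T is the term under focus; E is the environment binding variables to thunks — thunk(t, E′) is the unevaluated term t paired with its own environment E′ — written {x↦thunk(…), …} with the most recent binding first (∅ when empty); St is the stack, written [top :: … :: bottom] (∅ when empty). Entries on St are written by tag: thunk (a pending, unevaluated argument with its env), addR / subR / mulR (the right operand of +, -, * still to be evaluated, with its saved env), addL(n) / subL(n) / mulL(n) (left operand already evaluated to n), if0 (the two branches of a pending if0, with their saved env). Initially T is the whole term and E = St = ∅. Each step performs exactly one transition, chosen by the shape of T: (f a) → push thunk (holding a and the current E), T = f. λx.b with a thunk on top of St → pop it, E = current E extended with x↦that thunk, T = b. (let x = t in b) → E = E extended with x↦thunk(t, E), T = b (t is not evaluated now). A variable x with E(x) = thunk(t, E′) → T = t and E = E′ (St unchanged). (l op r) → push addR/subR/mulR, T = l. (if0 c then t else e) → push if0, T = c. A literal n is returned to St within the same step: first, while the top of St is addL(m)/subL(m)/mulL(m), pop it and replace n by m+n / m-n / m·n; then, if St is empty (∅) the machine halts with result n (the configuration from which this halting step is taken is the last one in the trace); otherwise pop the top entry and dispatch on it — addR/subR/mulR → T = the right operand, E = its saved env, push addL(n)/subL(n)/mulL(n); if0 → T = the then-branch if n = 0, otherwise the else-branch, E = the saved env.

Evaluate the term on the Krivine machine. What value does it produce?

step 0: [T=((λy. ((λz. (if0 (y - -2) then z else z)) (let z = y in z))) 9) | E=∅ | St=∅]
step 1: [T=(λy. ((λz. (if0 (y - -2) then z else z)) (let z = y in z))) | E=∅ | St=[thunk]]
step 2: [T=((λz. (if0 (y - -2) then z else z)) (let z = y in z)) | E={y↦thunk(9, ∅)} | St=∅]
step 3: [T=(λz. (if0 (y - -2) then z else z)) | E={y↦thunk(9, ∅)} | St=[thunk]]
step 4: [T=(if0 (y - -2) then z else z) | E={z↦thunk((let z = y in z), {y↦thunk(9, ∅)}), y↦thunk(9, ∅)} | St=∅]
step 5: [T=(y - -2) | E={z↦thunk((let z = y in z), {y↦thunk(9, ∅)}), y↦thunk(9, ∅)} | St=[if0]]
step 6: [T=y | E={z↦thunk((let z = y in z), {y↦thunk(9, ∅)}), y↦thunk(9, ∅)} | St=[subR :: if0]]
step 7: [T=9 | E=∅ | St=[subR :: if0]]
step 8: [T=-2 | E={z↦thunk((let z = y in z), {y↦thunk(9, ∅)}), y↦thunk(9, ∅)} | St=[subL(9) :: if0]]
step 9: [T=z | E={z↦thunk((let z = y in z), {y↦thunk(9, ∅)}), y↦thunk(9, ∅)} | St=∅]
step 10: [T=(let z = y in z) | E={y↦thunk(9, ∅)} | St=∅]
step 11: [T=z | E={z↦thunk(y, {y↦thunk(9, ∅)}), y↦thunk(9, ∅)} | St=∅]
step 12: [T=y | E={y↦thunk(9, ∅)} | St=∅]
step 13: [T=9 | E=∅ | St=∅]
→ final value 9

Answer: 9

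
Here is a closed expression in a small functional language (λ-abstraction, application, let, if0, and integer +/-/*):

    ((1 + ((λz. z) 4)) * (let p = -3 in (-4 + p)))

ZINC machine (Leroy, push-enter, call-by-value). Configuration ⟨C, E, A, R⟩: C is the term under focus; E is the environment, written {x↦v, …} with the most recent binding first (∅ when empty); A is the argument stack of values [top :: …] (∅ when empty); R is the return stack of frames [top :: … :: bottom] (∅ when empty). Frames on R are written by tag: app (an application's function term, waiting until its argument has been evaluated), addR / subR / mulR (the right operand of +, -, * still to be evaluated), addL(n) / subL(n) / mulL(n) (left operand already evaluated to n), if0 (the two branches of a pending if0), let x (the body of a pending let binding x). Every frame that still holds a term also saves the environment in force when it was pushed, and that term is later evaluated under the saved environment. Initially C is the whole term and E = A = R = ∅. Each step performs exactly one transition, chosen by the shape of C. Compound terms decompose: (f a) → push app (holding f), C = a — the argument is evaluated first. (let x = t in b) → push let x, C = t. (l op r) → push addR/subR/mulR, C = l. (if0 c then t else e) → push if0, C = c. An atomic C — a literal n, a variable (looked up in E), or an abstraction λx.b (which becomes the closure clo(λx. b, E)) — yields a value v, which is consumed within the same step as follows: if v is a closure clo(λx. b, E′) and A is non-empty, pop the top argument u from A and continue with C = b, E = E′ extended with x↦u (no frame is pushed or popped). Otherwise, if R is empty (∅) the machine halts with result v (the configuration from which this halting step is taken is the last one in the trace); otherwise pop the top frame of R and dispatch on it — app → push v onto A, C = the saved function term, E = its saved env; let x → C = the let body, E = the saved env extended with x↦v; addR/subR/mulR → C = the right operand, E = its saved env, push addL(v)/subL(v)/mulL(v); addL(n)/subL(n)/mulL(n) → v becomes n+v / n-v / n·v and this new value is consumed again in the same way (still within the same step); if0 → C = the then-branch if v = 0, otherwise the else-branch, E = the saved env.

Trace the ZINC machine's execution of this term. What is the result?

t=0: ⟨C=((1 + ((λz. z) 4)) * (let p = -3 in (-4 + p))); E=∅; A=∅; R=∅⟩
t=1: ⟨C=(1 + ((λz. z) 4)); E=∅; A=∅; R=[mulR]⟩
t=2: ⟨C=1; E=∅; A=∅; R=[addR :: mulR]⟩
t=3: ⟨C=((λz. z) 4); E=∅; A=∅; R=[addL(1) :: mulR]⟩
t=4: ⟨C=4; E=∅; A=∅; R=[app :: addL(1) :: mulR]⟩
t=5: ⟨C=(λz. z); E=∅; A=[4]; R=[addL(1) :: mulR]⟩
t=6: ⟨C=z; E={z↦4}; A=∅; R=[addL(1) :: mulR]⟩
t=7: ⟨C=(let p = -3 in (-4 + p)); E=∅; A=∅; R=[mulL(5)]⟩
t=8: ⟨C=-3; E=∅; A=∅; R=[let p :: mulL(5)]⟩
t=9: ⟨C=(-4 + p); E={p↦-3}; A=∅; R=[mulL(5)]⟩
t=10: ⟨C=-4; E={p↦-3}; A=∅; R=[addR :: mulL(5)]⟩
t=11: ⟨C=p; E={p↦-3}; A=∅; R=[addL(-4) :: mulL(5)]⟩
→ final value -35

Answer: -35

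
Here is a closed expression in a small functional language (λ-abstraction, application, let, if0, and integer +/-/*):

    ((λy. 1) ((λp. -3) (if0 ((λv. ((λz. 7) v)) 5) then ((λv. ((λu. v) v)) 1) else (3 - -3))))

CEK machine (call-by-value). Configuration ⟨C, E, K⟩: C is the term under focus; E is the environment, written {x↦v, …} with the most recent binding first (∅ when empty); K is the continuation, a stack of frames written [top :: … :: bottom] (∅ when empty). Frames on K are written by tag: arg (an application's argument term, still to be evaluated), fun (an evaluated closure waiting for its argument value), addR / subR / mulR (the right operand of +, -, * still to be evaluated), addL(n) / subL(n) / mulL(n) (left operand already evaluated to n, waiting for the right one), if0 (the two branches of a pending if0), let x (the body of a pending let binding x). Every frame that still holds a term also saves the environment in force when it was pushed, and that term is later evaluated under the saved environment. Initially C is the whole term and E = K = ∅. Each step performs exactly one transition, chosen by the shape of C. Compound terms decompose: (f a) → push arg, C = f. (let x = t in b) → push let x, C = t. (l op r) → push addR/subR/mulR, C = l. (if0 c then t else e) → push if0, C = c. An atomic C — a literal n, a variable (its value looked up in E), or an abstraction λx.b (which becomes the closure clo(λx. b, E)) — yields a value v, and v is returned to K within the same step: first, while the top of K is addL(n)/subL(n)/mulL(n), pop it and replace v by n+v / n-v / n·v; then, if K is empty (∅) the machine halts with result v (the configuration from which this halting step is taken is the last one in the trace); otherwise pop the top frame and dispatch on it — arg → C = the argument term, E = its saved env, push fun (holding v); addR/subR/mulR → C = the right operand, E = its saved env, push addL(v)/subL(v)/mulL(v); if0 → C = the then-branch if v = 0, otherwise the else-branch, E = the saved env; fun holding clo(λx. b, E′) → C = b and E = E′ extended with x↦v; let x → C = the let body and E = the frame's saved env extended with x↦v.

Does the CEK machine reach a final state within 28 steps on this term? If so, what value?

t=0: [C=((λy. 1) ((λp. -3) (if0 ((λv. ((λz. 7) v)) 5) then ((λv. ((λu. v) v)) 1) else (3 - -3)))) | E=∅ | K=∅]
t=1: [C=(λy. 1) | E=∅ | K=[arg]]
t=2: [C=((λp. -3) (if0 ((λv. ((λz. 7) v)) 5) then ((λv. ((λu. v) v)) 1) else (3 - -3))) | E=∅ | K=[fun]]
t=3: [C=(λp. -3) | E=∅ | K=[arg :: fun]]
t=4: [C=(if0 ((λv. ((λz. 7) v)) 5) then ((λv. ((λu. v) v)) 1) else (3 - -3)) | E=∅ | K=[fun :: fun]]
t=5: [C=((λv. ((λz. 7) v)) 5) | E=∅ | K=[if0 :: fun :: fun]]
t=6: [C=(λv. ((λz. 7) v)) | E=∅ | K=[arg :: if0 :: fun :: fun]]
t=7: [C=5 | E=∅ | K=[fun :: if0 :: fun :: fun]]
t=8: [C=((λz. 7) v) | E={v↦5} | K=[if0 :: fun :: fun]]
t=9: [C=(λz. 7) | E={v↦5} | K=[arg :: if0 :: fun :: fun]]
t=10: [C=v | E={v↦5} | K=[fun :: if0 :: fun :: fun]]
t=11: [C=7 | E={z↦5, v↦5} | K=[if0 :: fun :: fun]]
t=12: [C=(3 - -3) | E=∅ | K=[fun :: fun]]
t=13: [C=3 | E=∅ | K=[subR :: fun :: fun]]
t=14: [C=-3 | E=∅ | K=[subL(3) :: fun :: fun]]
t=15: [C=-3 | E={p↦6} | K=[fun]]
t=16: [C=1 | E={y↦-3} | K=∅]
→ final value 1

Answer: 1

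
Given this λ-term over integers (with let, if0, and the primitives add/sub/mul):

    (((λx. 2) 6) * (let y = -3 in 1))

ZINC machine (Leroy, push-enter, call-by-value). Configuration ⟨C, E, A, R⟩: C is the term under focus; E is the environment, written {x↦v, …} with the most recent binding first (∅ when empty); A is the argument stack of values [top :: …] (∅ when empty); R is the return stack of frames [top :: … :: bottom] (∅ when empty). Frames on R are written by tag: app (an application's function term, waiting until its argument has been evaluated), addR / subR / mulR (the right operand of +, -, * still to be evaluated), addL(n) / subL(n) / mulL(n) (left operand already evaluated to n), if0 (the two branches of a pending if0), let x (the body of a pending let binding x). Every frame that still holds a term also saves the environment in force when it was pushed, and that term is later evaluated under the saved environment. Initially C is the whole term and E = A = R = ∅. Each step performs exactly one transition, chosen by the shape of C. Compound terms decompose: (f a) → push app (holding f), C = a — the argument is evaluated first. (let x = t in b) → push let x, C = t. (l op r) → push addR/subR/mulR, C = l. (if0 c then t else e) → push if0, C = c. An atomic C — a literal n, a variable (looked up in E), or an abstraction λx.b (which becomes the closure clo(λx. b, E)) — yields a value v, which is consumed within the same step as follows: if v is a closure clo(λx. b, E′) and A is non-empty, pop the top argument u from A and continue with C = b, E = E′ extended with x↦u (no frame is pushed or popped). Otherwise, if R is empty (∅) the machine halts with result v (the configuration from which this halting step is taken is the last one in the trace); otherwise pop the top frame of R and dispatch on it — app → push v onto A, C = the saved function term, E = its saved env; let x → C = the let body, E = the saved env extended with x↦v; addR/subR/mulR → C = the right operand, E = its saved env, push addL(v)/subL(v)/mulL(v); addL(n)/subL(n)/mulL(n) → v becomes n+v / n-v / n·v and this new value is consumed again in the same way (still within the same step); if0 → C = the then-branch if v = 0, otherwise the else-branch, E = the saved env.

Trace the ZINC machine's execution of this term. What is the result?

0. ⟨C=(((λx. 2) 6) * (let y = -3 in 1)); E=∅; A=∅; R=∅⟩
1. ⟨C=((λx. 2) 6); E=∅; A=∅; R=[mulR]⟩
2. ⟨C=6; E=∅; A=∅; R=[app :: mulR]⟩
3. ⟨C=(λx. 2); E=∅; A=[6]; R=[mulR]⟩
4. ⟨C=2; E={x↦6}; A=∅; R=[mulR]⟩
5. ⟨C=(let y = -3 in 1); E=∅; A=∅; R=[mulL(2)]⟩
6. ⟨C=-3; E=∅; A=∅; R=[let y :: mulL(2)]⟩
7. ⟨C=1; E={y↦-3}; A=∅; R=[mulL(2)]⟩
→ final value 2

Answer: 2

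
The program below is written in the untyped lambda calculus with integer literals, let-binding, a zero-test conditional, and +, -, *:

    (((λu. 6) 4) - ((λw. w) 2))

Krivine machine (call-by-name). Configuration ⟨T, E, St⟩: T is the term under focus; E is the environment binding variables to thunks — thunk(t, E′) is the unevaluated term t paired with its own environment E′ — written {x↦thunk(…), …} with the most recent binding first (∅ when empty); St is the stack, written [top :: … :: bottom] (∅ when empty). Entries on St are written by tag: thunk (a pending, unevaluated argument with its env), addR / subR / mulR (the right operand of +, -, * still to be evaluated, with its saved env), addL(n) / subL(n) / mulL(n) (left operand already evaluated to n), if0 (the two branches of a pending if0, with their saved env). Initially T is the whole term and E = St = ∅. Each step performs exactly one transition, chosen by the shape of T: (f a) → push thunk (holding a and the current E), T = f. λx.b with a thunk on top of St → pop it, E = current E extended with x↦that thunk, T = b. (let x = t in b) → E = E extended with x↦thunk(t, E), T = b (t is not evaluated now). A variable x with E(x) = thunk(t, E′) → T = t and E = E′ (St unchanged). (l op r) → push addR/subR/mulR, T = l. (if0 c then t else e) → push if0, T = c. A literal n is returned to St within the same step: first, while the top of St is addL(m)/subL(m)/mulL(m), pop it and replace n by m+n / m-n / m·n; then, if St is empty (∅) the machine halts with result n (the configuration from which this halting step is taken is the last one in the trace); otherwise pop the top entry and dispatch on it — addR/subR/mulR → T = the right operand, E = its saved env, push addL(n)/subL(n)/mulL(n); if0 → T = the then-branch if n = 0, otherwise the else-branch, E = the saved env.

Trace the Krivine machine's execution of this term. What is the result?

0. <T=(((λu. 6) 4) - ((λw. w) 2)), E=∅, St=∅>
1. <T=((λu. 6) 4), E=∅, St=[subR]>
2. <T=(λu. 6), E=∅, St=[thunk :: subR]>
3. <T=6, E={u↦thunk(4, ∅)}, St=[subR]>
4. <T=((λw. w) 2), E=∅, St=[subL(6)]>
5. <T=(λw. w), E=∅, St=[thunk :: subL(6)]>
6. <T=w, E={w↦thunk(2, ∅)}, St=[subL(6)]>
7. <T=2, E=∅, St=[subL(6)]>
→ final value 4

Answer: 4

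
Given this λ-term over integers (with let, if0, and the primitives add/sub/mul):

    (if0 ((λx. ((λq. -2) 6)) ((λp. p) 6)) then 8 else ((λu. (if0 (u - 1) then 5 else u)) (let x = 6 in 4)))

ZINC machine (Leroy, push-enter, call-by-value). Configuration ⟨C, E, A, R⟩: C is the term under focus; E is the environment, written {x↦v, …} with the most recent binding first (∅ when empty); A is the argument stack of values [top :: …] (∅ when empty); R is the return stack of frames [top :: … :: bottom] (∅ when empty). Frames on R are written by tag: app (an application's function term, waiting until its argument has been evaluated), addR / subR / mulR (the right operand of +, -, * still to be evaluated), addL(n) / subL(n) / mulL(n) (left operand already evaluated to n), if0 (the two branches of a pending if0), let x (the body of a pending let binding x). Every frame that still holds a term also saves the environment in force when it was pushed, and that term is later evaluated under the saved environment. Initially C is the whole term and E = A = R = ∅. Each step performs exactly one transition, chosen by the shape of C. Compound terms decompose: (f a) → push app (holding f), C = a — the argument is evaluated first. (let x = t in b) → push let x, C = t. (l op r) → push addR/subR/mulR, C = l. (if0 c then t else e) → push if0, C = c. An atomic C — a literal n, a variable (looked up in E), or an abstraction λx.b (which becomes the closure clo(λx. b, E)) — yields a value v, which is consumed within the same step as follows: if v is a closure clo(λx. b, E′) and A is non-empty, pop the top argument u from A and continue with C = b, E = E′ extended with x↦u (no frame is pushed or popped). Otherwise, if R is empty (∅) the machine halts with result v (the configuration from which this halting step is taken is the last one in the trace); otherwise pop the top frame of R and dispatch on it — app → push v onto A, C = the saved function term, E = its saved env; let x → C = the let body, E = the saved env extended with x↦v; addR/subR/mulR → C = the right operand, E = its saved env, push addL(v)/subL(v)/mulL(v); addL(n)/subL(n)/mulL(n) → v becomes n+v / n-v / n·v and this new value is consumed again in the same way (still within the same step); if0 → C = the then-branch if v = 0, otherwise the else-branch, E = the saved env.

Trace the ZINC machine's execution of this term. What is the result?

Answer: 4

Execution trace:
0. ⟨C=(if0 ((λx. ((λq. -2) 6)) ((λp. p) 6)) then 8 else ((λu. (if0 (u - 1) then 5 else u)) (let x = 6 in 4))); E=∅; A=∅; R=∅⟩
1. ⟨C=((λx. ((λq. -2) 6)) ((λp. p) 6)); E=∅; A=∅; R=[if0]⟩
2. ⟨C=((λp. p) 6); E=∅; A=∅; R=[app :: if0]⟩
3. ⟨C=6; E=∅; A=∅; R=[app :: app :: if0]⟩
4. ⟨C=(λp. p); E=∅; A=[6]; R=[app :: if0]⟩
5. ⟨C=p; E={p↦6}; A=∅; R=[app :: if0]⟩
6. ⟨C=(λx. ((λq. -2) 6)); E=∅; A=[6]; R=[if0]⟩
7. ⟨C=((λq. -2) 6); E={x↦6}; A=∅; R=[if0]⟩
8. ⟨C=6; E={x↦6}; A=∅; R=[app :: if0]⟩
9. ⟨C=(λq. -2); E={x↦6}; A=[6]; R=[if0]⟩
10. ⟨C=-2; E={q↦6, x↦6}; A=∅; R=[if0]⟩
11. ⟨C=((λu. (if0 (u - 1) then 5 else u)) (let x = 6 in 4)); E=∅; A=∅; R=∅⟩
12. ⟨C=(let x = 6 in 4); E=∅; A=∅; R=[app]⟩
13. ⟨C=6; E=∅; A=∅; R=[let x :: app]⟩
14. ⟨C=4; E={x↦6}; A=∅; R=[app]⟩
15. ⟨C=(λu. (if0 (u - 1) then 5 else u)); E=∅; A=[4]; R=∅⟩
16. ⟨C=(if0 (u - 1) then 5 else u); E={u↦4}; A=∅; R=∅⟩
17. ⟨C=(u - 1); E={u↦4}; A=∅; R=[if0]⟩
18. ⟨C=u; E={u↦4}; A=∅; R=[subR :: if0]⟩
19. ⟨C=1; E={u↦4}; A=∅; R=[subL(4) :: if0]⟩
20. ⟨C=u; E={u↦4}; A=∅; R=∅⟩
→ final value 4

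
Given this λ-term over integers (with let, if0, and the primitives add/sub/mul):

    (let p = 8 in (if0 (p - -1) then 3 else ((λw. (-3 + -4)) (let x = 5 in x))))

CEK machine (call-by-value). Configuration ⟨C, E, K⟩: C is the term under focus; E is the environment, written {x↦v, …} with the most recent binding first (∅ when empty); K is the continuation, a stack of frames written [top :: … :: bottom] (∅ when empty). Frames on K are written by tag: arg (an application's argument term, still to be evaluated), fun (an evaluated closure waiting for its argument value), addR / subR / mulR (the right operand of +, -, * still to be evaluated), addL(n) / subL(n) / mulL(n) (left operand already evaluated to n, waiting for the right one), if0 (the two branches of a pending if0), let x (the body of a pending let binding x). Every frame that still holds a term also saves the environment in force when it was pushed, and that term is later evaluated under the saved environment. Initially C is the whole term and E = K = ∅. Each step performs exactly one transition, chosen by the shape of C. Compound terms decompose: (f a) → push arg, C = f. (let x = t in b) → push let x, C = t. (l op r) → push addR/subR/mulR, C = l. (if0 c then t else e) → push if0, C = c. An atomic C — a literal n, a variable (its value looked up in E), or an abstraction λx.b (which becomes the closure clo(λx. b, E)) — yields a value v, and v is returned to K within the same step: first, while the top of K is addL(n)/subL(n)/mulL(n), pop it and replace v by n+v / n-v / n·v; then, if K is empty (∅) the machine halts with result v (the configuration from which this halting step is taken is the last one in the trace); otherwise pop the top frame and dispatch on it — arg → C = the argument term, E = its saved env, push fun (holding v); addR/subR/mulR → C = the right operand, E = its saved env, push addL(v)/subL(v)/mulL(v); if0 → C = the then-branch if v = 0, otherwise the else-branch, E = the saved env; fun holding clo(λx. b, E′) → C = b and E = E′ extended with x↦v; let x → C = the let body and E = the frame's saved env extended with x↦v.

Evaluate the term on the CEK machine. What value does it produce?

[0] ⟨C=(let p = 8 in (if0 (p - -1) then 3 else ((λw. (-3 + -4)) (let x = 5 in x)))); E=∅; K=∅⟩
[1] ⟨C=8; E=∅; K=[let p]⟩
[2] ⟨C=(if0 (p - -1) then 3 else ((λw. (-3 + -4)) (let x = 5 in x))); E={p↦8}; K=∅⟩
[3] ⟨C=(p - -1); E={p↦8}; K=[if0]⟩
[4] ⟨C=p; E={p↦8}; K=[subR :: if0]⟩
[5] ⟨C=-1; E={p↦8}; K=[subL(8) :: if0]⟩
[6] ⟨C=((λw. (-3 + -4)) (let x = 5 in x)); E={p↦8}; K=∅⟩
[7] ⟨C=(λw. (-3 + -4)); E={p↦8}; K=[arg]⟩
[8] ⟨C=(let x = 5 in x); E={p↦8}; K=[fun]⟩
[9] ⟨C=5; E={p↦8}; K=[let x :: fun]⟩
[10] ⟨C=x; E={x↦5, p↦8}; K=[fun]⟩
[11] ⟨C=(-3 + -4); E={w↦5, p↦8}; K=∅⟩
[12] ⟨C=-3; E={w↦5, p↦8}; K=[addR]⟩
[13] ⟨C=-4; E={w↦5, p↦8}; K=[addL(-3)]⟩
→ final value -7

Answer: -7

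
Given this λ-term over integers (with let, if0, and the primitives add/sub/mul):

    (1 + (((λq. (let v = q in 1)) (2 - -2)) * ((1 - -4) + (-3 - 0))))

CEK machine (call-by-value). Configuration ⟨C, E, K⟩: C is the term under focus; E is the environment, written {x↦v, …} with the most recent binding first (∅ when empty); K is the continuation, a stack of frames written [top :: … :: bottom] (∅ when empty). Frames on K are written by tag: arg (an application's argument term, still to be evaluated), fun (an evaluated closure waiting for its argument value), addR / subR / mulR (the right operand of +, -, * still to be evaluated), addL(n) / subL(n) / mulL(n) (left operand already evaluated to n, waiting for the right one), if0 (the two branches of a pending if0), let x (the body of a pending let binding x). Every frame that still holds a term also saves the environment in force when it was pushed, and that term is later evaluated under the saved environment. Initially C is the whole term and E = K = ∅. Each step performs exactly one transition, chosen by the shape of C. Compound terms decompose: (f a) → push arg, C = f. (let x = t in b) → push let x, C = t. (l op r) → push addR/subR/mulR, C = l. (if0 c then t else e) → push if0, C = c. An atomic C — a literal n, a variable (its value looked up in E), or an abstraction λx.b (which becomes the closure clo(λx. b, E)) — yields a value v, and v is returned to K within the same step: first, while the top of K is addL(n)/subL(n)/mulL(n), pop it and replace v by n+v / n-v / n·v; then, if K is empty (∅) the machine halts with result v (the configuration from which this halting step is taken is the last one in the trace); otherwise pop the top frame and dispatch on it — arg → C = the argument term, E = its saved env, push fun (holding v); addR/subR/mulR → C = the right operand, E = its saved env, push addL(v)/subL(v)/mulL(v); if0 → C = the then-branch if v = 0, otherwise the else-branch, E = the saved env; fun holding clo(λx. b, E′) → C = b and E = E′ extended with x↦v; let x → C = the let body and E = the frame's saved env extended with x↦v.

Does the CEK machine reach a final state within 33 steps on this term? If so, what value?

0. ⟨C=(1 + (((λq. (let v = q in 1)) (2 - -2)) * ((1 - -4) + (-3 - 0)))); E=∅; K=∅⟩
1. ⟨C=1; E=∅; K=[addR]⟩
2. ⟨C=(((λq. (let v = q in 1)) (2 - -2)) * ((1 - -4) + (-3 - 0))); E=∅; K=[addL(1)]⟩
3. ⟨C=((λq. (let v = q in 1)) (2 - -2)); E=∅; K=[mulR :: addL(1)]⟩
4. ⟨C=(λq. (let v = q in 1)); E=∅; K=[arg :: mulR :: addL(1)]⟩
5. ⟨C=(2 - -2); E=∅; K=[fun :: mulR :: addL(1)]⟩
6. ⟨C=2; E=∅; K=[subR :: fun :: mulR :: addL(1)]⟩
7. ⟨C=-2; E=∅; K=[subL(2) :: fun :: mulR :: addL(1)]⟩
8. ⟨C=(let v = q in 1); E={q↦4}; K=[mulR :: addL(1)]⟩
9. ⟨C=q; E={q↦4}; K=[let v :: mulR :: addL(1)]⟩
10. ⟨C=1; E={v↦4, q↦4}; K=[mulR :: addL(1)]⟩
11. ⟨C=((1 - -4) + (-3 - 0)); E=∅; K=[mulL(1) :: addL(1)]⟩
12. ⟨C=(1 - -4); E=∅; K=[addR :: mulL(1) :: addL(1)]⟩
13. ⟨C=1; E=∅; K=[subR :: addR :: mulL(1) :: addL(1)]⟩
14. ⟨C=-4; E=∅; K=[subL(1) :: addR :: mulL(1) :: addL(1)]⟩
15. ⟨C=(-3 - 0); E=∅; K=[addL(5) :: mulL(1) :: addL(1)]⟩
16. ⟨C=-3; E=∅; K=[subR :: addL(5) :: mulL(1) :: addL(1)]⟩
17. ⟨C=0; E=∅; K=[subL(-3) :: addL(5) :: mulL(1) :: addL(1)]⟩
→ final value 3

Answer: 3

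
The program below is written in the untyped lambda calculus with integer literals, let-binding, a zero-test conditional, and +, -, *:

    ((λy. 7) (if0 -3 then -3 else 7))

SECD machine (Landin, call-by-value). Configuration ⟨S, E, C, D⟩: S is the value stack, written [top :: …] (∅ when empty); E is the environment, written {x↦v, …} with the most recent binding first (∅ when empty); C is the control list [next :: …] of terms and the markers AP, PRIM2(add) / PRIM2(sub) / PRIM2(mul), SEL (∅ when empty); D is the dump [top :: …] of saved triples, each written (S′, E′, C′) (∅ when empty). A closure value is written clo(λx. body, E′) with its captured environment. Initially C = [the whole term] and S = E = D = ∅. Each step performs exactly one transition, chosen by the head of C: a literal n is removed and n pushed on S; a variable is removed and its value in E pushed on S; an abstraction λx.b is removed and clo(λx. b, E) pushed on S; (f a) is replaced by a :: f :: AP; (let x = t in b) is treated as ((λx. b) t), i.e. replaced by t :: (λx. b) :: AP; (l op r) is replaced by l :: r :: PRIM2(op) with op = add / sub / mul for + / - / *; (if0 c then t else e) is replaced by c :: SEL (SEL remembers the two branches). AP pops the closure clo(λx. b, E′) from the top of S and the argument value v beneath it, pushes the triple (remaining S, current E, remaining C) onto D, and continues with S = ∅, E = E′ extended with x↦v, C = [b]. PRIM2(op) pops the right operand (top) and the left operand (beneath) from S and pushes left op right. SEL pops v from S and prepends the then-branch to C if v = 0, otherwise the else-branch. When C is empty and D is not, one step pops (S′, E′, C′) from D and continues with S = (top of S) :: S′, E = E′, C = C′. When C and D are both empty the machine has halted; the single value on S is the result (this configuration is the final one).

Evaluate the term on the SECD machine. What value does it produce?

Answer: 7

Machine steps:
0. <S=∅, E=∅, C=[((λy. 7) (if0 -3 then -3 else 7))], D=∅>
1. <S=∅, E=∅, C=[(if0 -3 then -3 else 7) :: (λy. 7) :: AP], D=∅>
2. <S=∅, E=∅, C=[-3 :: SEL :: (λy. 7) :: AP], D=∅>
3. <S=[-3], E=∅, C=[SEL :: (λy. 7) :: AP], D=∅>
4. <S=∅, E=∅, C=[7 :: (λy. 7) :: AP], D=∅>
5. <S=[7], E=∅, C=[(λy. 7) :: AP], D=∅>
6. <S=[clo(λy. 7, ∅) :: 7], E=∅, C=[AP], D=∅>
7. <S=∅, E={y↦7}, C=[7], D=[(∅, ∅, ∅)]>
8. <S=[7], E={y↦7}, C=∅, D=[(∅, ∅, ∅)]>
9. <S=[7], E=∅, C=∅, D=∅>
→ final value 7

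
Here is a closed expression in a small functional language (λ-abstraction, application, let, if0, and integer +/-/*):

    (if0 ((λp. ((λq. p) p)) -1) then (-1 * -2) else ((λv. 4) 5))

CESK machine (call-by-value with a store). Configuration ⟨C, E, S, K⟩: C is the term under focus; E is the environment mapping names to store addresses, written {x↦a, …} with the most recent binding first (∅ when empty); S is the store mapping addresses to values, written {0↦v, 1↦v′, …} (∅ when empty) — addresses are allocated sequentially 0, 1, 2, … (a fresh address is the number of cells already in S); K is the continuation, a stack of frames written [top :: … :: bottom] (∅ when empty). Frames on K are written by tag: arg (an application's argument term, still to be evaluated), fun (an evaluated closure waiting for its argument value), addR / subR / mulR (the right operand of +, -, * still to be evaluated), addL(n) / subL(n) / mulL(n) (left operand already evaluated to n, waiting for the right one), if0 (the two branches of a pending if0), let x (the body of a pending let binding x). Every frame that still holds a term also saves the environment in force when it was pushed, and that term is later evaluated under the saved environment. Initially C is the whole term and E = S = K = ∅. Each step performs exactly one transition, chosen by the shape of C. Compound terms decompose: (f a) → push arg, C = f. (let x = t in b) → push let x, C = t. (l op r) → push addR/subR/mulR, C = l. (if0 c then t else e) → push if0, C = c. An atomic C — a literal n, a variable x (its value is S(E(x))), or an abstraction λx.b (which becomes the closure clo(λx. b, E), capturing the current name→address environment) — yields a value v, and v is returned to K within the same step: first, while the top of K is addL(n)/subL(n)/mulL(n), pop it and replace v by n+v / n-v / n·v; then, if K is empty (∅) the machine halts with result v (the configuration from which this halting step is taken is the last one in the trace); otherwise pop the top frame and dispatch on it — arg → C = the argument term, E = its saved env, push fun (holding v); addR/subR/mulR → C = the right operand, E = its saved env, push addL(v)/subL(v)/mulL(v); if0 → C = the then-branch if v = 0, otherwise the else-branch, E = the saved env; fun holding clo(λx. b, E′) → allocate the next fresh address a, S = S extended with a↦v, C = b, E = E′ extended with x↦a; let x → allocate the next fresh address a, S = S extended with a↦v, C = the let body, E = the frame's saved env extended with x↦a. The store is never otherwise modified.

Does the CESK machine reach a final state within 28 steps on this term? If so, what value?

0. <C=(if0 ((λp. ((λq. p) p)) -1) then (-1 * -2) else ((λv. 4) 5)), E=∅, S=∅, K=∅>
1. <C=((λp. ((λq. p) p)) -1), E=∅, S=∅, K=[if0]>
2. <C=(λp. ((λq. p) p)), E=∅, S=∅, K=[arg :: if0]>
3. <C=-1, E=∅, S=∅, K=[fun :: if0]>
4. <C=((λq. p) p), E={p↦0}, S={0↦-1}, K=[if0]>
5. <C=(λq. p), E={p↦0}, S={0↦-1}, K=[arg :: if0]>
6. <C=p, E={p↦0}, S={0↦-1}, K=[fun :: if0]>
7. <C=p, E={q↦1, p↦0}, S={0↦-1, 1↦-1}, K=[if0]>
8. <C=((λv. 4) 5), E=∅, S={0↦-1, 1↦-1}, K=∅>
9. <C=(λv. 4), E=∅, S={0↦-1, 1↦-1}, K=[arg]>
10. <C=5, E=∅, S={0↦-1, 1↦-1}, K=[fun]>
11. <C=4, E={v↦2}, S={0↦-1, 1↦-1, 2↦5}, K=∅>
→ final value 4

Answer: 4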